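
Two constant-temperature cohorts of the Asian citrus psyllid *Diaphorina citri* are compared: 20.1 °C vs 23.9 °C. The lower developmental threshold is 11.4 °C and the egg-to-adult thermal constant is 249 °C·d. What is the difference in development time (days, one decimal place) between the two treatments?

8.7 days

At 20.1 °C: 249 / (20.1 − 11.4) = 249 / 8.7 = 28.621 d.
At 23.9 °C: 249 / (23.9 − 11.4) = 249 / 12.5 = 19.920 d.
Difference = |28.621 − 19.920| = 8.701 ≈ 8.7 days.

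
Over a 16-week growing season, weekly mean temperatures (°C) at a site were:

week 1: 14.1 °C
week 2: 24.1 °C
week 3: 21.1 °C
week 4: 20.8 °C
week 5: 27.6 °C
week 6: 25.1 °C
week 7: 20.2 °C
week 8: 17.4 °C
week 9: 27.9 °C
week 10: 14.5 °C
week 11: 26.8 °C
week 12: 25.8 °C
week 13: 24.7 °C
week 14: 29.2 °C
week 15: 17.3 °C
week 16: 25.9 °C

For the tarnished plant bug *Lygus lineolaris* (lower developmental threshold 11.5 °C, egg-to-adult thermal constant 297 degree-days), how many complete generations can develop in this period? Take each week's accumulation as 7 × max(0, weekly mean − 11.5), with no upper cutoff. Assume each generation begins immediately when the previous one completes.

4 generations

Weekly DD (7 × max(0, T̄ − 11.5)): 18.2, 88.2, 67.2, 65.1, 112.7, 95.2, 60.9, 41.3, 114.8, 21.0, 107.1, 100.1, 92.4, 123.9, 40.6, 100.8.
Season total = 1249.5 DD.
Complete generations = ⌊1249.5 / 297⌋ = 4.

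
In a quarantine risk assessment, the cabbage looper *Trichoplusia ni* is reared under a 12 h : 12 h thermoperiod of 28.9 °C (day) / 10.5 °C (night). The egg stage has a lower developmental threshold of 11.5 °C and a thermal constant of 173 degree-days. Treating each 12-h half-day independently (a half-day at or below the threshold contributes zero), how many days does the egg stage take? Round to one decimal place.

Day half: max(0, 28.9 − 11.5) × 0.5 = 17.4 × 0.5 = 8.70 DD.
Night half: max(0, 10.5 − 11.5) × 0.5 = 0.0 × 0.5 = 0.00 DD.
Per 24 h: 8.70 DD/day.
Duration = 173 / 8.70 = 19.885 ≈ 19.9 days.

19.9 days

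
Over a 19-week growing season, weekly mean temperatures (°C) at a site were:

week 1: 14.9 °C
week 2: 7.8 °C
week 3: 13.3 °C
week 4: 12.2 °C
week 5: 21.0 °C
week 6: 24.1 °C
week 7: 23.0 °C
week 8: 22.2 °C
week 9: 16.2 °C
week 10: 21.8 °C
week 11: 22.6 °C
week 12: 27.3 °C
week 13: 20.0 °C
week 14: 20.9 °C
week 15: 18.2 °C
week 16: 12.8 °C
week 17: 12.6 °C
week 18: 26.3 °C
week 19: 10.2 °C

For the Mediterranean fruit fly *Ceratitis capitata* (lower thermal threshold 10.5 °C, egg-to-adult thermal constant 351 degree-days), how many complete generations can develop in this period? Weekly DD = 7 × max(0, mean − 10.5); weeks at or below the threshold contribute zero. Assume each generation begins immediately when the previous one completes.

Weekly DD (7 × max(0, T̄ − 10.5)): 30.8, 0.0, 19.6, 11.9, 73.5, 95.2, 87.5, 81.9, 39.9, 79.1, 84.7, 117.6, 66.5, 72.8, 53.9, 16.1, 14.7, 110.6, 0.0.
Season total = 1056.3 DD.
Complete generations = ⌊1056.3 / 351⌋ = 3.

3 generations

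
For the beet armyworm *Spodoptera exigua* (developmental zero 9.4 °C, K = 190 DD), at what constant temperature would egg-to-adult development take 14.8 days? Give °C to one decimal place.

22.2 °C

Required daily accumulation = 190 / 14.8 = 12.838 DD/day.
T = T_base + 12.838 = 9.4 + 12.838 = 22.238 ≈ 22.2 °C.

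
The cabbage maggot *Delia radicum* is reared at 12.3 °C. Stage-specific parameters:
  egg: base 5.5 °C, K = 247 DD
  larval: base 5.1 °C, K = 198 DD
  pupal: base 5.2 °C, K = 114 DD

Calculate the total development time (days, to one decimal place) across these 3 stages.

egg: 247 / (12.3 − 5.5) = 247 / 6.8 = 36.324 d.
larval: 198 / (12.3 − 5.1) = 198 / 7.2 = 27.500 d.
pupal: 114 / (12.3 − 5.2) = 114 / 7.1 = 16.056 d.
Sum = 79.880 ≈ 79.9 days.

79.9 days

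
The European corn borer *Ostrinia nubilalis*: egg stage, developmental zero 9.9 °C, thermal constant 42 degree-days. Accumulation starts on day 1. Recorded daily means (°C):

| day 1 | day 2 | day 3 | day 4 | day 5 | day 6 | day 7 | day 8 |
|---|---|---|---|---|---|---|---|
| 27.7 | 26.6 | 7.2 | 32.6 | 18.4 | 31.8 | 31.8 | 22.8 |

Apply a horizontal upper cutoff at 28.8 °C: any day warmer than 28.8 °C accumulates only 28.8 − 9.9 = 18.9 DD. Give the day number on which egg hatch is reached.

day 4

Daily DD above 9.9 °C (capped at 18.9): 17.8, 16.7, 0.0, 18.9, 8.5, 18.9, 18.9, 12.9.
Cumulative: 17.8, 34.5, 34.5, 53.4, 61.9, 80.8, 99.7, 112.6.
The total first reaches 42 DD on day 4.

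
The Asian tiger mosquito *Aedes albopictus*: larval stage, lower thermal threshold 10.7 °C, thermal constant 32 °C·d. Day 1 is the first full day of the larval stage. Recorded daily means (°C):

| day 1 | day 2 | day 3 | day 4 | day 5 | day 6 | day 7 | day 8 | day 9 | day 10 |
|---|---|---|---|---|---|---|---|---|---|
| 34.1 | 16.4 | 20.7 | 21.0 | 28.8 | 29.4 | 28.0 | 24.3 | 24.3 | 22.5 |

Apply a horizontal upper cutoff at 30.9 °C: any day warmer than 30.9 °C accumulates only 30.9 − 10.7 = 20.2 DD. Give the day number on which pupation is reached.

day 3

Daily DD above 10.7 °C (capped at 20.2): 20.2, 5.7, 10.0, 10.3, 18.1, 18.7, 17.3, 13.6, 13.6, 11.8.
Cumulative: 20.2, 25.9, 35.9, 46.2, 64.3, 83.0, 100.3, 113.9, 127.5, 139.3.
The total first reaches 32 DD on day 3.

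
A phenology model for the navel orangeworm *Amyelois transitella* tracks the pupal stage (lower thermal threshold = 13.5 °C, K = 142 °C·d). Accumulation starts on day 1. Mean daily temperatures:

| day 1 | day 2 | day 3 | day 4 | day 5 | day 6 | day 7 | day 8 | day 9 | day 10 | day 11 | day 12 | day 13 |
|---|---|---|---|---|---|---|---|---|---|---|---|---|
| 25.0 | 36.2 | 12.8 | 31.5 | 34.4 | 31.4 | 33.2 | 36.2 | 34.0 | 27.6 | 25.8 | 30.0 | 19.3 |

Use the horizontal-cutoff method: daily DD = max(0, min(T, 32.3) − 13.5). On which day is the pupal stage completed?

day 10

Daily DD above 13.5 °C (capped at 18.8): 11.5, 18.8, 0.0, 18.0, 18.8, 17.9, 18.8, 18.8, 18.8, 14.1, 12.3, 16.5, 5.8.
Cumulative: 11.5, 30.3, 30.3, 48.3, 67.1, 85.0, 103.8, 122.6, 141.4, 155.5, 167.8, 184.3, 190.1.
The total first reaches 142 DD on day 10.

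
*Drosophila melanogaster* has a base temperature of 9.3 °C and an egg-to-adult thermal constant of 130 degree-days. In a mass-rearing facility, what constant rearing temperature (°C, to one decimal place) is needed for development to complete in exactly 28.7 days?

Required daily accumulation = 130 / 28.7 = 4.530 DD/day.
T = T_base + 4.530 = 9.3 + 4.530 = 13.830 ≈ 13.8 °C.

13.8 °C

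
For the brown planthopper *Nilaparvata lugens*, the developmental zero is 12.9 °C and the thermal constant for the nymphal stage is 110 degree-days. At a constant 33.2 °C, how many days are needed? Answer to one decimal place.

5.4 days

Daily accumulation = 33.2 − 12.9 = 20.3 DD/day.
Duration = 110 / 20.3 = 5.419 ≈ 5.4 days.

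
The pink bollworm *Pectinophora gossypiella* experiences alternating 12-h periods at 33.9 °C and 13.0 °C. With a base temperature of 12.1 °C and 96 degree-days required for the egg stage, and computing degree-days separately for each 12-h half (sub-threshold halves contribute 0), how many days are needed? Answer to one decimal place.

8.5 days

Day half: max(0, 33.9 − 12.1) × 0.5 = 21.8 × 0.5 = 10.90 DD.
Night half: max(0, 13.0 − 12.1) × 0.5 = 0.9 × 0.5 = 0.45 DD.
Per 24 h: 11.35 DD/day.
Duration = 96 / 11.35 = 8.458 ≈ 8.5 days.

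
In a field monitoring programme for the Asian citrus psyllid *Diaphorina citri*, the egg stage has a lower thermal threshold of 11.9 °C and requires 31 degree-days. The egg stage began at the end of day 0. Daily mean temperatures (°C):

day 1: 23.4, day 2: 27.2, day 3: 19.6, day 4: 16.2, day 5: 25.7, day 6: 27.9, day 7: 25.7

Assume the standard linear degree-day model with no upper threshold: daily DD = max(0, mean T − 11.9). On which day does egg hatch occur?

Daily DD above 11.9 °C: 11.5, 15.3, 7.7, 4.3, 13.8, 16.0, 13.8.
Cumulative: 11.5, 26.8, 34.5, 38.8, 52.6, 68.6, 82.4.
The total first reaches 31 DD on day 3.

day 3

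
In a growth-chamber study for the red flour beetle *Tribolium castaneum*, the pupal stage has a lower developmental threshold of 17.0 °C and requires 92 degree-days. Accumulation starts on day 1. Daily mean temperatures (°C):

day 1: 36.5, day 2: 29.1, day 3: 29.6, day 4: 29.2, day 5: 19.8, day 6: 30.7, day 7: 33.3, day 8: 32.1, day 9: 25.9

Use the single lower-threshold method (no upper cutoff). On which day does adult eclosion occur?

day 8

Daily DD above 17.0 °C: 19.5, 12.1, 12.6, 12.2, 2.8, 13.7, 16.3, 15.1, 8.9.
Cumulative: 19.5, 31.6, 44.2, 56.4, 59.2, 72.9, 89.2, 104.3, 113.2.
The total first reaches 92 DD on day 8.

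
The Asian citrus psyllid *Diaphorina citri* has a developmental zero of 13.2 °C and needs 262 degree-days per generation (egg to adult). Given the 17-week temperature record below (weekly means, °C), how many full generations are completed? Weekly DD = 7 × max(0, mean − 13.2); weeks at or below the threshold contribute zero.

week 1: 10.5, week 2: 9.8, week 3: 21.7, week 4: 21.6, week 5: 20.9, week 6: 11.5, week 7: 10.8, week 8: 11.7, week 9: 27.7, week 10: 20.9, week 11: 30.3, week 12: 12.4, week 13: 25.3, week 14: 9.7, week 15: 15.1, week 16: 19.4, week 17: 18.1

2 generations

Weekly DD (7 × max(0, T̄ − 13.2)): 0.0, 0.0, 59.5, 58.8, 53.9, 0.0, 0.0, 0.0, 101.5, 53.9, 119.7, 0.0, 84.7, 0.0, 13.3, 43.4, 34.3.
Season total = 623.0 DD.
Complete generations = ⌊623.0 / 262⌋ = 2.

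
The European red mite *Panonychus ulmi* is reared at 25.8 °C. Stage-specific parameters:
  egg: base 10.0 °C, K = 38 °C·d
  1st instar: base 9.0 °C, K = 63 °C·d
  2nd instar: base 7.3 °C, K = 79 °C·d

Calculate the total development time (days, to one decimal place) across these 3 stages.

10.4 days

egg: 38 / (25.8 − 10.0) = 38 / 15.8 = 2.405 d.
1st instar: 63 / (25.8 − 9.0) = 63 / 16.8 = 3.750 d.
2nd instar: 79 / (25.8 − 7.3) = 79 / 18.5 = 4.270 d.
Sum = 10.425 ≈ 10.4 days.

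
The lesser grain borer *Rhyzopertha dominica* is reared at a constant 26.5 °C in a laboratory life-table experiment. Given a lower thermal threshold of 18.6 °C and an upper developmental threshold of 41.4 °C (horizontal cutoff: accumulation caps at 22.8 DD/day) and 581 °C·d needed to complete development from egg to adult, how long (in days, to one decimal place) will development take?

Daily accumulation = 26.5 − 18.6 = 7.9 DD/day.
Duration = 581 / 7.9 = 73.544 ≈ 73.5 days.

73.5 days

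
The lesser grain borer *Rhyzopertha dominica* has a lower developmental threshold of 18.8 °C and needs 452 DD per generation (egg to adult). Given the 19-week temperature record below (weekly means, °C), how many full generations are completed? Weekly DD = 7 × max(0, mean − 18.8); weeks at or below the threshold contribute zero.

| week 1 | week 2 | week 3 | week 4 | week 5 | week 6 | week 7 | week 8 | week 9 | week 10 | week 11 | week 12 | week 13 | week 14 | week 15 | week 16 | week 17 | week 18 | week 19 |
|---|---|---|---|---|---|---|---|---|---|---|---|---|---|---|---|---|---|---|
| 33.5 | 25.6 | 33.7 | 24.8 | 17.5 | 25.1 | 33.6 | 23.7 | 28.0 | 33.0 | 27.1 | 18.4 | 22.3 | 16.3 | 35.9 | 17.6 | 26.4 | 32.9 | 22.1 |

2 generations

Weekly DD (7 × max(0, T̄ − 18.8)): 102.9, 47.6, 104.3, 42.0, 0.0, 44.1, 103.6, 34.3, 64.4, 99.4, 58.1, 0.0, 24.5, 0.0, 119.7, 0.0, 53.2, 98.7, 23.1.
Season total = 1019.9 DD.
Complete generations = ⌊1019.9 / 452⌋ = 2.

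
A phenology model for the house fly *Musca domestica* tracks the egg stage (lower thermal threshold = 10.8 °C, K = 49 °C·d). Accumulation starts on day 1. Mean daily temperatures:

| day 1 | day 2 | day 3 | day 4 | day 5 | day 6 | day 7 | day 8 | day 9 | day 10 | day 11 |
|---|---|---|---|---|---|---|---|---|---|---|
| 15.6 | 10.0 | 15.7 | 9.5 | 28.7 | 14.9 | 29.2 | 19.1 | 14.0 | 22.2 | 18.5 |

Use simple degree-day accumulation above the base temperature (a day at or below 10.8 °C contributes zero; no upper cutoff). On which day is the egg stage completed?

Daily DD above 10.8 °C: 4.8, 0.0, 4.9, 0.0, 17.9, 4.1, 18.4, 8.3, 3.2, 11.4, 7.7.
Cumulative: 4.8, 4.8, 9.7, 9.7, 27.6, 31.7, 50.1, 58.4, 61.6, 73.0, 80.7.
The total first reaches 49 DD on day 7.

day 7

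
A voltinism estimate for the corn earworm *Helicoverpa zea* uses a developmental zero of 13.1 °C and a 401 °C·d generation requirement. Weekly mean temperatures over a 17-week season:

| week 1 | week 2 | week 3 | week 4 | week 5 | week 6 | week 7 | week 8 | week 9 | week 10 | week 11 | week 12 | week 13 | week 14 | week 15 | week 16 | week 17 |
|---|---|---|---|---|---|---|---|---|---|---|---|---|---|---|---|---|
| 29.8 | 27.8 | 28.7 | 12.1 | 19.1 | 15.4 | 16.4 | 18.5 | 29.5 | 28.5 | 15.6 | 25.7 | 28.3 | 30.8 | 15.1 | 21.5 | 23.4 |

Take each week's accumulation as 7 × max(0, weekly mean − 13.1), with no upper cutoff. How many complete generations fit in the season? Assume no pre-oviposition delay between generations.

2 generations

Weekly DD (7 × max(0, T̄ − 13.1)): 116.9, 102.9, 109.2, 0.0, 42.0, 16.1, 23.1, 37.8, 114.8, 107.8, 17.5, 88.2, 106.4, 123.9, 14.0, 58.8, 72.1.
Season total = 1151.5 DD.
Complete generations = ⌊1151.5 / 401⌋ = 2.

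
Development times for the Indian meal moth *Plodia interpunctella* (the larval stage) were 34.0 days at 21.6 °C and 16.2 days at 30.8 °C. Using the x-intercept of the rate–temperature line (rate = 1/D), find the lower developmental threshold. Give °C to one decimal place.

13.2 °C

Under the model K = D·(T − T_b), so D₁·(T₁ − T_b) = D₂·(T₂ − T_b).
34.0·(21.6 − T_b) = 16.2·(30.8 − T_b)
T_b = (34.0·21.6 − 16.2·30.8) / (34.0 − 16.2) = 235.44 / 17.8 = 13.227 °C ≈ 13.2 °C.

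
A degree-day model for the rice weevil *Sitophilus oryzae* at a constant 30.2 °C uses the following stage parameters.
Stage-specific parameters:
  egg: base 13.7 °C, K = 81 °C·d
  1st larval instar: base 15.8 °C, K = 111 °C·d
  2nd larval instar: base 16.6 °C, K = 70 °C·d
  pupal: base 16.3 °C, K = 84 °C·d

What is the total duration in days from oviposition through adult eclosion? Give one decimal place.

egg: 81 / (30.2 − 13.7) = 81 / 16.5 = 4.909 d.
1st larval instar: 111 / (30.2 − 15.8) = 111 / 14.4 = 7.708 d.
2nd larval instar: 70 / (30.2 − 16.6) = 70 / 13.6 = 5.147 d.
pupal: 84 / (30.2 − 16.3) = 84 / 13.9 = 6.043 d.
Sum = 23.808 ≈ 23.8 days.

23.8 days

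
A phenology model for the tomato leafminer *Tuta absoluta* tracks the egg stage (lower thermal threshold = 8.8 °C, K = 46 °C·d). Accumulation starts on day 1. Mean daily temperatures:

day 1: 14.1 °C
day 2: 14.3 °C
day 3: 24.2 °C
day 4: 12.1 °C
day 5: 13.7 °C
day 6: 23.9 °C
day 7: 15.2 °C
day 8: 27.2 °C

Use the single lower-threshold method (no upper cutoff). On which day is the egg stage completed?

Daily DD above 8.8 °C: 5.3, 5.5, 15.4, 3.3, 4.9, 15.1, 6.4, 18.4.
Cumulative: 5.3, 10.8, 26.2, 29.5, 34.4, 49.5, 55.9, 74.3.
The total first reaches 46 DD on day 6.

day 6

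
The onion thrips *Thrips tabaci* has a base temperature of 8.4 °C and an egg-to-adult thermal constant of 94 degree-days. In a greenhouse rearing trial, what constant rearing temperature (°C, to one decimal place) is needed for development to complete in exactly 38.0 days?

10.9 °C

Required daily accumulation = 94 / 38.0 = 2.474 DD/day.
T = T_base + 2.474 = 8.4 + 2.474 = 10.874 ≈ 10.9 °C.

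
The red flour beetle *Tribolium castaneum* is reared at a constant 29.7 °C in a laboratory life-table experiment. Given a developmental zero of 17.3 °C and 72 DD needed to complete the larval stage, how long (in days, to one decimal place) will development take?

5.8 days

Daily accumulation = 29.7 − 17.3 = 12.4 DD/day.
Duration = 72 / 12.4 = 5.806 ≈ 5.8 days.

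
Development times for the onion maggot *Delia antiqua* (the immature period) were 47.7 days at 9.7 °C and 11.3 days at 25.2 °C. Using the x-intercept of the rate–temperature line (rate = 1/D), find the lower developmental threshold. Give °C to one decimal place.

4.9 °C

Equal thermal constants: D₁(T₁ − T_b) = D₂(T₂ − T_b).
47.7·(9.7 − T_b) = 11.3·(25.2 − T_b)
T_b = (47.7·9.7 − 11.3·25.2) / (47.7 − 11.3) = 177.93 / 36.4 = 4.888 °C ≈ 4.9 °C.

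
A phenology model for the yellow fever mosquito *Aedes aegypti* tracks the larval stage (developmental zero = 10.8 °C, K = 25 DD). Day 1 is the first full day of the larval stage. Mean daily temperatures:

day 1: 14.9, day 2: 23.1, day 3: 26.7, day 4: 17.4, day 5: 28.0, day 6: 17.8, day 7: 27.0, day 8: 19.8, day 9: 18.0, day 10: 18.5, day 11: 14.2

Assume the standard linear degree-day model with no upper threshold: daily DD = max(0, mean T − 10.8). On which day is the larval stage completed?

Daily DD above 10.8 °C: 4.1, 12.3, 15.9, 6.6, 17.2, 7.0, 16.2, 9.0, 7.2, 7.7, 3.4.
Cumulative: 4.1, 16.4, 32.3, 38.9, 56.1, 63.1, 79.3, 88.3, 95.5, 103.2, 106.6.
The total first reaches 25 DD on day 3.

day 3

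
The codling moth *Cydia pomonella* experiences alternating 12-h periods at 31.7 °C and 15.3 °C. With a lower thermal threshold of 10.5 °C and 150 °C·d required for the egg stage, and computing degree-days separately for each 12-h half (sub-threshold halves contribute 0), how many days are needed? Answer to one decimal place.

11.5 days

Day half: max(0, 31.7 − 10.5) × 0.5 = 21.2 × 0.5 = 10.60 DD.
Night half: max(0, 15.3 − 10.5) × 0.5 = 4.8 × 0.5 = 2.40 DD.
Per 24 h: 13.00 DD/day.
Duration = 150 / 13.00 = 11.538 ≈ 11.5 days.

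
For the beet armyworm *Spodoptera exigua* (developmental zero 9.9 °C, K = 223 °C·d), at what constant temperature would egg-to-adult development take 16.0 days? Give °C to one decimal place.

23.8 °C

Required daily accumulation = 223 / 16.0 = 13.938 DD/day.
T = T_base + 13.938 = 9.9 + 13.938 = 23.837 ≈ 23.8 °C.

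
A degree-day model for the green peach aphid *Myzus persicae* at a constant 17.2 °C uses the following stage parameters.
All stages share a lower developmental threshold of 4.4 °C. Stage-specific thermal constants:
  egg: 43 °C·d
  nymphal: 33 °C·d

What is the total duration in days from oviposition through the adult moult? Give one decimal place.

Daily accumulation at 17.2 °C = 17.2 − 4.4 = 12.8 DD/day.
Total K = 43 + 33 = 76 DD.
Total duration = 76 / 12.8 = 5.938 ≈ 5.9 days.

5.9 days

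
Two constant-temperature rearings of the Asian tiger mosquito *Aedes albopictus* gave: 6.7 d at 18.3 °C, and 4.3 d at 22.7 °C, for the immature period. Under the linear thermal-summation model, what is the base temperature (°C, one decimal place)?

Linear rate model ⇒ the product D·(T − T_b) is constant across temperatures.
6.7·(18.3 − T_b) = 4.3·(22.7 − T_b)
T_b = (6.7·18.3 − 4.3·22.7) / (6.7 − 4.3) = 25.00 / 2.4 = 10.417 °C ≈ 10.4 °C.

10.4 °C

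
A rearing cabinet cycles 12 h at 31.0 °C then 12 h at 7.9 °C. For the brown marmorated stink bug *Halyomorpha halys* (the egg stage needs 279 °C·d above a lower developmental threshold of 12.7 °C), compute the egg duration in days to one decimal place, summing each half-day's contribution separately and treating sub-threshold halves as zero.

30.5 days

Day half: max(0, 31.0 − 12.7) × 0.5 = 18.3 × 0.5 = 9.15 DD.
Night half: max(0, 7.9 − 12.7) × 0.5 = 0.0 × 0.5 = 0.00 DD.
Per 24 h: 9.15 DD/day.
Duration = 279 / 9.15 = 30.492 ≈ 30.5 days.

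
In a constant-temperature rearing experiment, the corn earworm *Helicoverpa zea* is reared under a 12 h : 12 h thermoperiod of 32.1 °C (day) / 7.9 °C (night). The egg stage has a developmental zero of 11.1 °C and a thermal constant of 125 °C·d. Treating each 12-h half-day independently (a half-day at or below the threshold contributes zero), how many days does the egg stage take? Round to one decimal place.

Day half: max(0, 32.1 − 11.1) × 0.5 = 21.0 × 0.5 = 10.50 DD.
Night half: max(0, 7.9 − 11.1) × 0.5 = 0.0 × 0.5 = 0.00 DD.
Per 24 h: 10.50 DD/day.
Duration = 125 / 10.50 = 11.905 ≈ 11.9 days.

11.9 days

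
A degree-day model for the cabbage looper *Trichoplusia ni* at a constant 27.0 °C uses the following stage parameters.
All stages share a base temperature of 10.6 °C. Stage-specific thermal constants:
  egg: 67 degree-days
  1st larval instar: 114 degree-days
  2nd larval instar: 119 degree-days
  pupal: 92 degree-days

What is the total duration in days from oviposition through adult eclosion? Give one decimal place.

23.9 days

Daily accumulation at 27.0 °C = 27.0 − 10.6 = 16.4 DD/day.
Total K = 67 + 114 + 119 + 92 = 392 DD.
Total duration = 392 / 16.4 = 23.902 ≈ 23.9 days.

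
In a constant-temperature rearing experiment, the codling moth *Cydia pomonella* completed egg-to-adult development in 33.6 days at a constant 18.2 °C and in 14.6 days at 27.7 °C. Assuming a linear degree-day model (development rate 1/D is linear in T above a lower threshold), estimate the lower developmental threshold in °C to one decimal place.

Linear rate model ⇒ the product D·(T − T_b) is constant across temperatures.
33.6·(18.2 − T_b) = 14.6·(27.7 − T_b)
T_b = (33.6·18.2 − 14.6·27.7) / (33.6 − 14.6) = 207.10 / 19.0 = 10.900 °C ≈ 10.9 °C.

10.9 °C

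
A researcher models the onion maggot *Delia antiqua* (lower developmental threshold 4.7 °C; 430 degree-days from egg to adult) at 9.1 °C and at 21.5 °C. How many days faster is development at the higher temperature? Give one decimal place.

72.1 days

At 9.1 °C: 430 / (9.1 − 4.7) = 430 / 4.4 = 97.727 d.
At 21.5 °C: 430 / (21.5 − 4.7) = 430 / 16.8 = 25.595 d.
Difference = |97.727 − 25.595| = 72.132 ≈ 72.1 days.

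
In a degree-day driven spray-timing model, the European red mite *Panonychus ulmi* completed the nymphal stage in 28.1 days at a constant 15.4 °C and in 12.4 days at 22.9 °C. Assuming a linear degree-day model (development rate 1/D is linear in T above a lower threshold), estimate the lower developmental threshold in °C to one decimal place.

9.5 °C

Equal thermal constants: D₁(T₁ − T_b) = D₂(T₂ − T_b).
28.1·(15.4 − T_b) = 12.4·(22.9 − T_b)
T_b = (28.1·15.4 − 12.4·22.9) / (28.1 − 12.4) = 148.78 / 15.7 = 9.476 °C ≈ 9.5 °C.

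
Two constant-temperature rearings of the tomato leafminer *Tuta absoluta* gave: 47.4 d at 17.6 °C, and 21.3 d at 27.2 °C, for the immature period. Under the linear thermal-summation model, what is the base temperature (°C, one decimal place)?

9.8 °C

Linear rate model ⇒ the product D·(T − T_b) is constant across temperatures.
47.4·(17.6 − T_b) = 21.3·(27.2 − T_b)
T_b = (47.4·17.6 − 21.3·27.2) / (47.4 − 21.3) = 254.88 / 26.1 = 9.766 °C ≈ 9.8 °C.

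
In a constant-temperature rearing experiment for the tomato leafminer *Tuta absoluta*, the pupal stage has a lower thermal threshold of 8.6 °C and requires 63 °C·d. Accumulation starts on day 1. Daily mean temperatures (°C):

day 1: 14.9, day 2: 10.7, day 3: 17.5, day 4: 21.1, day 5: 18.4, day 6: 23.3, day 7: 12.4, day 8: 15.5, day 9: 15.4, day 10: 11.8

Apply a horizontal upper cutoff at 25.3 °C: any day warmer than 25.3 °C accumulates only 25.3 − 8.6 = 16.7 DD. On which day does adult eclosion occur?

day 8

Daily DD above 8.6 °C (capped at 16.7): 6.3, 2.1, 8.9, 12.5, 9.8, 14.7, 3.8, 6.9, 6.8, 3.2.
Cumulative: 6.3, 8.4, 17.3, 29.8, 39.6, 54.3, 58.1, 65.0, 71.8, 75.0.
The total first reaches 63 DD on day 8.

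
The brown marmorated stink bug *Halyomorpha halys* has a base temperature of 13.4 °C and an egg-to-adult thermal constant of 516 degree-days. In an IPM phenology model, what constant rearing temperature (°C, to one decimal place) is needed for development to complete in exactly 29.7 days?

Required daily accumulation = 516 / 29.7 = 17.374 DD/day.
T = T_base + 17.374 = 13.4 + 17.374 = 30.774 ≈ 30.8 °C.

30.8 °C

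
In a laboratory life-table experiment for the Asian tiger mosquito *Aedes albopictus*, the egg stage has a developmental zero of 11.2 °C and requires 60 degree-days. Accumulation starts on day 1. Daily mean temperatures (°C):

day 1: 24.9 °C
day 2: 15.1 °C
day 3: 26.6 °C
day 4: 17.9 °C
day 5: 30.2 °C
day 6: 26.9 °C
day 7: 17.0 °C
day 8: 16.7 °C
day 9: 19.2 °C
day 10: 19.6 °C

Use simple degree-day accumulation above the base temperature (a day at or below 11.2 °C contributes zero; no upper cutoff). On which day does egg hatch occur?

Daily DD above 11.2 °C: 13.7, 3.9, 15.4, 6.7, 19.0, 15.7, 5.8, 5.5, 8.0, 8.4.
Cumulative: 13.7, 17.6, 33.0, 39.7, 58.7, 74.4, 80.2, 85.7, 93.7, 102.1.
The total first reaches 60 DD on day 6.

day 6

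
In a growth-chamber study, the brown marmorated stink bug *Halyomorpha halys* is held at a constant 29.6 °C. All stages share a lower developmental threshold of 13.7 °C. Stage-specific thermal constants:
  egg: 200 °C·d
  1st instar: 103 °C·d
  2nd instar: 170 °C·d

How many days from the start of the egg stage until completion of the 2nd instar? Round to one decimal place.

29.7 days

Daily accumulation at 29.6 °C = 29.6 − 13.7 = 15.9 DD/day.
Total K = 200 + 103 + 170 = 473 DD.
Total duration = 473 / 15.9 = 29.748 ≈ 29.7 days.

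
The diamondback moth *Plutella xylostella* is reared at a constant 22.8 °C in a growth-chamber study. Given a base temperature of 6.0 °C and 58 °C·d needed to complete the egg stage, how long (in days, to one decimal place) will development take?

3.5 days

Daily accumulation = 22.8 − 6.0 = 16.8 DD/day.
Duration = 58 / 16.8 = 3.452 ≈ 3.5 days.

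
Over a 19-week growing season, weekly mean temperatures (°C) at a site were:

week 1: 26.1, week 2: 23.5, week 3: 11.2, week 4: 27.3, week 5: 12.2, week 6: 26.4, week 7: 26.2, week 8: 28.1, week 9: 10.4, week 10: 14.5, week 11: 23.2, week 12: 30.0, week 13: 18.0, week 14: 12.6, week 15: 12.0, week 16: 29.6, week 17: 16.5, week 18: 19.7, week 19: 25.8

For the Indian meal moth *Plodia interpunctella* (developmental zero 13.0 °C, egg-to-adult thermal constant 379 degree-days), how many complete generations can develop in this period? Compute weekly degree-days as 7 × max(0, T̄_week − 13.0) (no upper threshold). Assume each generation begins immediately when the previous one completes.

2 generations

Weekly DD (7 × max(0, T̄ − 13.0)): 91.7, 73.5, 0.0, 100.1, 0.0, 93.8, 92.4, 105.7, 0.0, 10.5, 71.4, 119.0, 35.0, 0.0, 0.0, 116.2, 24.5, 46.9, 89.6.
Season total = 1070.3 DD.
Complete generations = ⌊1070.3 / 379⌋ = 2.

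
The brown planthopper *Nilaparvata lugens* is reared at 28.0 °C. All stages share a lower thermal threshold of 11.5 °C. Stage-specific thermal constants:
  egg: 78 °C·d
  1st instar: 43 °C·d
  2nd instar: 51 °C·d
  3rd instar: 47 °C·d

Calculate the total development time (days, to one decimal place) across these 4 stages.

13.3 days

Daily accumulation at 28.0 °C = 28.0 − 11.5 = 16.5 DD/day.
Total K = 78 + 43 + 51 + 47 = 219 DD.
Total duration = 219 / 16.5 = 13.273 ≈ 13.3 days.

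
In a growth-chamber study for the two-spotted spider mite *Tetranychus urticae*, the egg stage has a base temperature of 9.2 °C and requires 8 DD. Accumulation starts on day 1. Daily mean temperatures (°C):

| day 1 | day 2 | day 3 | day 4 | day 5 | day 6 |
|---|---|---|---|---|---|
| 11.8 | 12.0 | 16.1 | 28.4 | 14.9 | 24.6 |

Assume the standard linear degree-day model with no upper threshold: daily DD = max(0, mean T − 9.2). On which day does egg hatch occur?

Daily DD above 9.2 °C: 2.6, 2.8, 6.9, 19.2, 5.7, 15.4.
Cumulative: 2.6, 5.4, 12.3, 31.5, 37.2, 52.6.
The total first reaches 8 DD on day 3.

day 3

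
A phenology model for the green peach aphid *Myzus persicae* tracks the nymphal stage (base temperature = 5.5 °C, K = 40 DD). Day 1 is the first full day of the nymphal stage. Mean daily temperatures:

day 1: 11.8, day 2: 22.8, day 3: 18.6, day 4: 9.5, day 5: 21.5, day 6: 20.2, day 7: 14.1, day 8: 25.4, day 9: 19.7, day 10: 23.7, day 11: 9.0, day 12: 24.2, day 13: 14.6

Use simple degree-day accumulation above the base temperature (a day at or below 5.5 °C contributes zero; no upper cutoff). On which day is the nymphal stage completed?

day 4

Daily DD above 5.5 °C: 6.3, 17.3, 13.1, 4.0, 16.0, 14.7, 8.6, 19.9, 14.2, 18.2, 3.5, 18.7, 9.1.
Cumulative: 6.3, 23.6, 36.7, 40.7, 56.7, 71.4, 80.0, 99.9, 114.1, 132.3, 135.8, 154.5, 163.6.
The total first reaches 40 DD on day 4.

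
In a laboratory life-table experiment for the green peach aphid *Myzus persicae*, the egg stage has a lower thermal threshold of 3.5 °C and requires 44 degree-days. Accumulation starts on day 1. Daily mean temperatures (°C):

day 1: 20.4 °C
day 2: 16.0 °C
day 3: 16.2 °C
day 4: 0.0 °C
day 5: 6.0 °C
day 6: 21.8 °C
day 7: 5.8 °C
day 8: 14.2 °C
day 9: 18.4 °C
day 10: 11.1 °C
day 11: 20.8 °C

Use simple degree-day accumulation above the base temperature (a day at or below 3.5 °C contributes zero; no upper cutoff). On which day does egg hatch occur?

day 5

Daily DD above 3.5 °C: 16.9, 12.5, 12.7, 0.0, 2.5, 18.3, 2.3, 10.7, 14.9, 7.6, 17.3.
Cumulative: 16.9, 29.4, 42.1, 42.1, 44.6, 62.9, 65.2, 75.9, 90.8, 98.4, 115.7.
The total first reaches 44 DD on day 5.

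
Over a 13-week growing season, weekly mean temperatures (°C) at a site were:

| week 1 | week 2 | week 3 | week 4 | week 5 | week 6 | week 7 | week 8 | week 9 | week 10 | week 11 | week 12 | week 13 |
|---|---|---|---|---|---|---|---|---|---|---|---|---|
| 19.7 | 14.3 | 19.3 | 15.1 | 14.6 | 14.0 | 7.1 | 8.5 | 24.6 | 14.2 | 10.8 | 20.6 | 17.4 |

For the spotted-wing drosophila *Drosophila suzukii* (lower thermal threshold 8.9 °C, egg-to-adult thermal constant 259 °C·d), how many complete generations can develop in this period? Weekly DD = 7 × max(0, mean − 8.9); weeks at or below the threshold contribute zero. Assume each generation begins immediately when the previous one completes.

Weekly DD (7 × max(0, T̄ − 8.9)): 75.6, 37.8, 72.8, 43.4, 39.9, 35.7, 0.0, 0.0, 109.9, 37.1, 13.3, 81.9, 59.5.
Season total = 606.9 DD.
Complete generations = ⌊606.9 / 259⌋ = 2.

2 generations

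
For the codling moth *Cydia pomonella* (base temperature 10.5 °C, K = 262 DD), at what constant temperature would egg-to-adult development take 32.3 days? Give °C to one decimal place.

Required daily accumulation = 262 / 32.3 = 8.111 DD/day.
T = T_base + 8.111 = 10.5 + 8.111 = 18.611 ≈ 18.6 °C.

18.6 °C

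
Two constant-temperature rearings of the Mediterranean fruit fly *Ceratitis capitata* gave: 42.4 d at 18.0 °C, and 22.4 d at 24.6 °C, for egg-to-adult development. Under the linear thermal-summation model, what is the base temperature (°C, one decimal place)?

Under the model K = D·(T − T_b), so D₁·(T₁ − T_b) = D₂·(T₂ − T_b).
42.4·(18.0 − T_b) = 22.4·(24.6 − T_b)
T_b = (42.4·18.0 − 22.4·24.6) / (42.4 − 22.4) = 212.16 / 20.0 = 10.608 °C ≈ 10.6 °C.

10.6 °C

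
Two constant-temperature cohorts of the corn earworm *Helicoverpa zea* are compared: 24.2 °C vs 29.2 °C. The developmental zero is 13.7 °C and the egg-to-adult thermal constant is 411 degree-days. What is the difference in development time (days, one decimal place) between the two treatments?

At 24.2 °C: 411 / (24.2 − 13.7) = 411 / 10.5 = 39.143 d.
At 29.2 °C: 411 / (29.2 − 13.7) = 411 / 15.5 = 26.516 d.
Difference = |39.143 − 26.516| = 12.627 ≈ 12.6 days.

12.6 days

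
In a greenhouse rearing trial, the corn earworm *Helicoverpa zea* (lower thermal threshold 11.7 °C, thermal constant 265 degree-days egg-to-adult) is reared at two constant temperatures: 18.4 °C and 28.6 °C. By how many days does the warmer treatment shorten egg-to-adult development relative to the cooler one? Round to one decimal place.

At 18.4 °C: 265 / (18.4 − 11.7) = 265 / 6.7 = 39.552 d.
At 28.6 °C: 265 / (28.6 − 11.7) = 265 / 16.9 = 15.680 d.
Difference = |39.552 − 15.680| = 23.872 ≈ 23.9 days.

23.9 days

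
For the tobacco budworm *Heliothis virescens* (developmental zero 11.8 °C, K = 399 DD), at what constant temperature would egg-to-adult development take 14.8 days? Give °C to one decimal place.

Required daily accumulation = 399 / 14.8 = 26.959 DD/day.
T = T_base + 26.959 = 11.8 + 26.959 = 38.759 ≈ 38.8 °C.

38.8 °C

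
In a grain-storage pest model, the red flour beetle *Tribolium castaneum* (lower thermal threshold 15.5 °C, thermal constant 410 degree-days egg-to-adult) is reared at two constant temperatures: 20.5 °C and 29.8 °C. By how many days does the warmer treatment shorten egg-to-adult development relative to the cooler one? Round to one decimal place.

53.3 days

At 20.5 °C: 410 / (20.5 − 15.5) = 410 / 5.0 = 82.000 d.
At 29.8 °C: 410 / (29.8 − 15.5) = 410 / 14.3 = 28.671 d.
Difference = |82.000 − 28.671| = 53.329 ≈ 53.3 days.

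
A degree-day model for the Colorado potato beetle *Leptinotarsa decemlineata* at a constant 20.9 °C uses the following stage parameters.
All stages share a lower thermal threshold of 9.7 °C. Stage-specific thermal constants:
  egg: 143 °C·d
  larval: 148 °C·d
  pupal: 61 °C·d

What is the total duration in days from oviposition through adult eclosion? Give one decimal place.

Daily accumulation at 20.9 °C = 20.9 − 9.7 = 11.2 DD/day.
Total K = 143 + 148 + 61 = 352 DD.
Total duration = 352 / 11.2 = 31.429 ≈ 31.4 days.

31.4 days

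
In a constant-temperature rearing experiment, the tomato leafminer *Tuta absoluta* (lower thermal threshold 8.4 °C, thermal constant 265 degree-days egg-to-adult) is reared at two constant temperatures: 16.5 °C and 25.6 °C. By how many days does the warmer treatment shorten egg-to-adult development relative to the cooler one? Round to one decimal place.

At 16.5 °C: 265 / (16.5 − 8.4) = 265 / 8.1 = 32.716 d.
At 25.6 °C: 265 / (25.6 − 8.4) = 265 / 17.2 = 15.407 d.
Difference = |32.716 − 15.407| = 17.309 ≈ 17.3 days.

17.3 days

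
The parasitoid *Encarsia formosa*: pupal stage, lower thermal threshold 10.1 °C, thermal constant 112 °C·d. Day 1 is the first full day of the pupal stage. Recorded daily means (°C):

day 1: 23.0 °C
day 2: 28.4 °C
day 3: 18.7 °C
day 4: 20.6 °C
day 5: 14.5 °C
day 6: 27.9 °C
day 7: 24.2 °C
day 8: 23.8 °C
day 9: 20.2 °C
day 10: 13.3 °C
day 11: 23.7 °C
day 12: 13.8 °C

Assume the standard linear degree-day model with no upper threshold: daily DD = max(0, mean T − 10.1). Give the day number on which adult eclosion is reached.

Daily DD above 10.1 °C: 12.9, 18.3, 8.6, 10.5, 4.4, 17.8, 14.1, 13.7, 10.1, 3.2, 13.6, 3.7.
Cumulative: 12.9, 31.2, 39.8, 50.3, 54.7, 72.5, 86.6, 100.3, 110.4, 113.6, 127.2, 130.9.
The total first reaches 112 DD on day 10.

day 10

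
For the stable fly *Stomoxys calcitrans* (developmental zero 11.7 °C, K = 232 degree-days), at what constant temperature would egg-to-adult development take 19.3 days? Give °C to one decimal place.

23.7 °C

Required daily accumulation = 232 / 19.3 = 12.021 DD/day.
T = T_base + 12.021 = 11.7 + 12.021 = 23.721 ≈ 23.7 °C.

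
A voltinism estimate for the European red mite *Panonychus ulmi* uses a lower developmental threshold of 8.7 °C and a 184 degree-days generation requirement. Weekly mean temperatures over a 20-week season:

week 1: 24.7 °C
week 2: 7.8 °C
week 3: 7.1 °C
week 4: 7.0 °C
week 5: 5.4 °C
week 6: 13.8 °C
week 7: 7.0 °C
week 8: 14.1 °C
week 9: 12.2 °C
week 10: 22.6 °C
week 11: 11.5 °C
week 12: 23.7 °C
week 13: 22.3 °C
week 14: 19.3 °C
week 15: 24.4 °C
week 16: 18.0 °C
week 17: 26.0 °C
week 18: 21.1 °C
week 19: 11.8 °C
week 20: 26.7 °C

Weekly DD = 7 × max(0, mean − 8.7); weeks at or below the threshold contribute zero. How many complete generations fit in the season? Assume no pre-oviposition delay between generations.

6 generations

Weekly DD (7 × max(0, T̄ − 8.7)): 112.0, 0.0, 0.0, 0.0, 0.0, 35.7, 0.0, 37.8, 24.5, 97.3, 19.6, 105.0, 95.2, 74.2, 109.9, 65.1, 121.1, 86.8, 21.7, 126.0.
Season total = 1131.9 DD.
Complete generations = ⌊1131.9 / 184⌋ = 6.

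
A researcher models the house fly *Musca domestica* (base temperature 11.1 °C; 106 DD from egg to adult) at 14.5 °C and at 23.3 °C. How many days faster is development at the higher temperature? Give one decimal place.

22.5 days

At 14.5 °C: 106 / (14.5 − 11.1) = 106 / 3.4 = 31.176 d.
At 23.3 °C: 106 / (23.3 − 11.1) = 106 / 12.2 = 8.689 d.
Difference = |31.176 − 8.689| = 22.488 ≈ 22.5 days.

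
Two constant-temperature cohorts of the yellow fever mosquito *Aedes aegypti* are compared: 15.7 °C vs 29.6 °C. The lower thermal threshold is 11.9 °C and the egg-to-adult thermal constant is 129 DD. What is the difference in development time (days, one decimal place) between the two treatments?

At 15.7 °C: 129 / (15.7 − 11.9) = 129 / 3.8 = 33.947 d.
At 29.6 °C: 129 / (29.6 − 11.9) = 129 / 17.7 = 7.288 d.
Difference = |33.947 − 7.288| = 26.659 ≈ 26.7 days.

26.7 days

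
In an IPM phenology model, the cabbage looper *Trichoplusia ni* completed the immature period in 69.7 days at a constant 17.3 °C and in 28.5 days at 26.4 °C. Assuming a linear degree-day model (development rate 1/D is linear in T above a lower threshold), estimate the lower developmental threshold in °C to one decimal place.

Under the model K = D·(T − T_b), so D₁·(T₁ − T_b) = D₂·(T₂ − T_b).
69.7·(17.3 − T_b) = 28.5·(26.4 − T_b)
T_b = (69.7·17.3 − 28.5·26.4) / (69.7 − 28.5) = 453.41 / 41.2 = 11.005 °C ≈ 11.0 °C.

11.0 °C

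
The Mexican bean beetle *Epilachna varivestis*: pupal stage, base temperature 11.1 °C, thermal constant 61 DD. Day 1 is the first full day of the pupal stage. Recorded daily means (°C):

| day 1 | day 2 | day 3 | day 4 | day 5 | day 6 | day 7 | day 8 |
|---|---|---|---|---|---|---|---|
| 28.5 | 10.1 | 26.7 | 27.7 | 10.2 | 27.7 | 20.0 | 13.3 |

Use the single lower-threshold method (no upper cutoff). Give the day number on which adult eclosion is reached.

Daily DD above 11.1 °C: 17.4, 0.0, 15.6, 16.6, 0.0, 16.6, 8.9, 2.2.
Cumulative: 17.4, 17.4, 33.0, 49.6, 49.6, 66.2, 75.1, 77.3.
The total first reaches 61 DD on day 6.

day 6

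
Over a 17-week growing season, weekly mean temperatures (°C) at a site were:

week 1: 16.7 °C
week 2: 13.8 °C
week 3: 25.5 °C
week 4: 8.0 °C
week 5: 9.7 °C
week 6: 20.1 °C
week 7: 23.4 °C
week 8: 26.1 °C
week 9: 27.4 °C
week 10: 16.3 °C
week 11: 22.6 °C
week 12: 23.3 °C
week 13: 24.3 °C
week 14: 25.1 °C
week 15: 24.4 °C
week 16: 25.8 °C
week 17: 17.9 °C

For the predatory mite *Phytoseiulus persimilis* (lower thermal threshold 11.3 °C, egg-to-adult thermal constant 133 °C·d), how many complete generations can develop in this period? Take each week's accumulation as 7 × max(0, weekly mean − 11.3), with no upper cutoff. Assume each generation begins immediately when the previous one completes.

Weekly DD (7 × max(0, T̄ − 11.3)): 37.8, 17.5, 99.4, 0.0, 0.0, 61.6, 84.7, 103.6, 112.7, 35.0, 79.1, 84.0, 91.0, 96.6, 91.7, 101.5, 46.2.
Season total = 1142.4 DD.
Complete generations = ⌊1142.4 / 133⌋ = 8.

8 generations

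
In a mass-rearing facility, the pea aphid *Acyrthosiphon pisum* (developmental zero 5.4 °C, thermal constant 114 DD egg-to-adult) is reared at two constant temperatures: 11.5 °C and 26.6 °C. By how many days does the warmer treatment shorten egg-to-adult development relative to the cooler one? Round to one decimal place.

At 11.5 °C: 114 / (11.5 − 5.4) = 114 / 6.1 = 18.689 d.
At 26.6 °C: 114 / (26.6 − 5.4) = 114 / 21.2 = 5.377 d.
Difference = |18.689 − 5.377| = 13.311 ≈ 13.3 days.

13.3 days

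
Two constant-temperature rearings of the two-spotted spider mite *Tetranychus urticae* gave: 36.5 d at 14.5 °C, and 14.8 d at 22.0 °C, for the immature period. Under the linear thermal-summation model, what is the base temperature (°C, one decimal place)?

Linear rate model ⇒ the product D·(T − T_b) is constant across temperatures.
36.5·(14.5 − T_b) = 14.8·(22.0 − T_b)
T_b = (36.5·14.5 − 14.8·22.0) / (36.5 − 14.8) = 203.65 / 21.7 = 9.385 °C ≈ 9.4 °C.

9.4 °C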